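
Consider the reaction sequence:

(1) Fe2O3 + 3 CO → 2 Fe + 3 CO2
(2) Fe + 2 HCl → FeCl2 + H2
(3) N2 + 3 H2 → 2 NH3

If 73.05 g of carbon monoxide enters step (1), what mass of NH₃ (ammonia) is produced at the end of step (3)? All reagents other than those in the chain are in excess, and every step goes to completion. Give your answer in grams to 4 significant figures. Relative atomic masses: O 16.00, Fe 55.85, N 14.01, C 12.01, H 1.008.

19.74 g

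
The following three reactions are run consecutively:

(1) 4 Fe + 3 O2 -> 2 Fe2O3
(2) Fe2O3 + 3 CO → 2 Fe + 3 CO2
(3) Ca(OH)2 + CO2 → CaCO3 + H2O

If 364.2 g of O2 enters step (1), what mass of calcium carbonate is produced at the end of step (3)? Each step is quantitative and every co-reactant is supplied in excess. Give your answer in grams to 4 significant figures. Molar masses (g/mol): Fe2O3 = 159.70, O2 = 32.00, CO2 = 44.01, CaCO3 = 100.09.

2278 g

n(O2) = 364.2 / 32.00 = 11.381 mol.
Reaction (1): O2→Fe2O3 ratio 3:2 ⇒ n(Fe2O3) = 7.5875 mol.
Reaction (2): Fe2O3→CO2 ratio 1:3 ⇒ n(CO2) = 22.762 mol.
Reaction (3): CO2→CaCO3 ratio 1:1 ⇒ n(CaCO3) = 22.762 mol.
Mass of CaCO3 = 22.762 × 100.09 = 2278.3 g.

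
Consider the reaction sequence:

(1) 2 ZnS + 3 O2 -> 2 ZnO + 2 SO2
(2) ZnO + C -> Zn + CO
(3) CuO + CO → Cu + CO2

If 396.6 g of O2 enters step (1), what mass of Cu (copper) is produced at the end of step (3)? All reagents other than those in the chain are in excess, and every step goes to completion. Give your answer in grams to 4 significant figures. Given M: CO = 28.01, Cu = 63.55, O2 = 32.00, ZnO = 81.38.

525.1 g

n(O2) = 396.6 / 32.00 = 12.394 mol.
Reaction (1): O2→ZnO ratio 3:2 ⇒ n(ZnO) = 8.2625 mol.
Reaction (2): ZnO→CO ratio 1:1 ⇒ n(CO) = 8.2625 mol.
Reaction (3): CO→Cu ratio 1:1 ⇒ n(Cu) = 8.2625 mol.
Mass of Cu = 8.2625 × 63.55 = 525.08 g.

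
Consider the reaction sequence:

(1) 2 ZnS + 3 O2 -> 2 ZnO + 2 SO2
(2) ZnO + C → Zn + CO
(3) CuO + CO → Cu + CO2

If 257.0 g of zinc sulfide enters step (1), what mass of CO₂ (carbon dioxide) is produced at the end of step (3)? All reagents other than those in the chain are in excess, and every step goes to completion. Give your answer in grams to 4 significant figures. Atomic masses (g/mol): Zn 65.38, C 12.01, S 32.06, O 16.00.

M(ZnS) = 65.38 + 32.06 = 97.44 g/mol.
M(CO2) = 12.01 + 2(16.00) = 44.01 g/mol.
n(ZnS) = 257.0 / 97.44 = 2.6375 mol.
Reaction (1): ZnS→ZnO ratio 2:2 ⇒ n(ZnO) = 2.6375 mol.
Reaction (2): ZnO→CO ratio 1:1 ⇒ n(CO) = 2.6375 mol.
Reaction (3): CO→CO2 ratio 1:1 ⇒ n(CO2) = 2.6375 mol.
Mass of CO2 = 2.6375 × 44.01 = 116.08 g.

116.1 g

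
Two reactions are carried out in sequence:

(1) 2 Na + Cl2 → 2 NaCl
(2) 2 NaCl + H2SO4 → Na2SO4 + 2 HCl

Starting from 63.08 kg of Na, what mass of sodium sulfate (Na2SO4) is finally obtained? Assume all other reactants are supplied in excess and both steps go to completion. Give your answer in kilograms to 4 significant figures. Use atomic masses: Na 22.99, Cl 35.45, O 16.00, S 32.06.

194.9 kg

M(Na) = 22.99 g/mol.
M(Na2SO4) = 2(22.99) + 32.06 + 4(16.00) = 142.04 g/mol.
63.08 kg = 63080 g.
n(Na) = 63080 / 22.99 = 2743.8 mol.
Step 1 gives a 2:2 ratio of Na to NaCl, so n(NaCl) = 2743.8 mol.
In step 2 the NaCl:Na2SO4 ratio is 2:1, so n(Na2SO4) = 1371.9 mol.
Mass of Na2SO4 = 1371.9 × 142.04 = 194860 g = 194.9 kg.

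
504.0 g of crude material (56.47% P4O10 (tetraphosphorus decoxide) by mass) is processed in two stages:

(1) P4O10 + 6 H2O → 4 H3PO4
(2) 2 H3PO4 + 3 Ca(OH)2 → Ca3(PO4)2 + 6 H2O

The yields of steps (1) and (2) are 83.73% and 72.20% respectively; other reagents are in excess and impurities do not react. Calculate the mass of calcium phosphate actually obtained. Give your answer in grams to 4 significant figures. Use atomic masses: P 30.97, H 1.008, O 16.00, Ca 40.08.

Pure P4O10 = 504.0 × 0.5647 = 284.61 g.
M(P4O10) = 4(30.97) + 10(16.00) = 283.88 g/mol.
M(Ca3(PO4)2) = 3(40.08) + 2(30.97) + 8(16.00) = 310.18 g/mol.
n(P4O10) = 284.61 / 283.88 = 1.0026 mol.
Step 1 (P4O10:H3PO4 = 1:4): theoretical n(H3PO4) = 4.0103 mol; at 83.73% yield, n(H3PO4) = 3.3578 mol.
Step 2 (H3PO4:Ca3(PO4)2 = 2:1): theoretical n(Ca3(PO4)2) = 1.6789 mol, so theoretical mass = 1.6789 × 310.18 = 520.76 g.
At 72.20% yield, actual mass of Ca3(PO4)2 = 520.76 × 0.7220 = 375.99 g.

376.0 g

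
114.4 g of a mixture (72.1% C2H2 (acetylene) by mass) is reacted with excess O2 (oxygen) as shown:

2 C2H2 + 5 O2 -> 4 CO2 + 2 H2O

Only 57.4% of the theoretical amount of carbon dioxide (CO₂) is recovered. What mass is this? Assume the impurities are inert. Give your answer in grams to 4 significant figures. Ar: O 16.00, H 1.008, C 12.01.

160.1 g

Pure C2H2 available = 114.4 g × 0.721 = 82.482 g.
M(C2H2) = 2(12.01) + 2(1.008) = 26.036 g/mol.
M(CO2) = 12.01 + 2(16.00) = 44.01 g/mol.
n(C2H2) = 82.482 g / 26.036 g/mol = 3.1680 mol.
From the equation the C2H2:CO2 mole ratio is 2:4, so n(CO2) = 3.1680 × 4/2 = 6.3360 mol.
Mass of CO2 = 6.3360 mol × 44.01 g/mol = 278.85 g.
Actual mass collected = 278.85 g × 0.574 = 160.06 g.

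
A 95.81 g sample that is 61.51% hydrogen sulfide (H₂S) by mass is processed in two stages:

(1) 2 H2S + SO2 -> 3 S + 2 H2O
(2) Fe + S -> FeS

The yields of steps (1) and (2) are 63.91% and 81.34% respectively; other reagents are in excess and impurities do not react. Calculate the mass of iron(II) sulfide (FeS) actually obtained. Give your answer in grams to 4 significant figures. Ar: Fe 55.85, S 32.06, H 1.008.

Pure H2S = 95.81 × 0.6151 = 58.933 g.
M(H2S) = 2(1.008) + 32.06 = 34.076 g/mol.
M(FeS) = 55.85 + 32.06 = 87.91 g/mol.
n(H2S) = 58.933 / 34.076 = 1.7294 mol.
Step 1 (H2S:S = 2:3): theoretical n(S) = 2.5942 mol; at 63.91% yield, n(S) = 1.6579 mol.
Step 2 (S:FeS = 1:1): theoretical n(FeS) = 1.6579 mol, so theoretical mass = 1.6579 × 87.91 = 145.75 g.
At 81.34% yield, actual mass of FeS = 145.75 × 0.8134 = 118.55 g.

118.6 g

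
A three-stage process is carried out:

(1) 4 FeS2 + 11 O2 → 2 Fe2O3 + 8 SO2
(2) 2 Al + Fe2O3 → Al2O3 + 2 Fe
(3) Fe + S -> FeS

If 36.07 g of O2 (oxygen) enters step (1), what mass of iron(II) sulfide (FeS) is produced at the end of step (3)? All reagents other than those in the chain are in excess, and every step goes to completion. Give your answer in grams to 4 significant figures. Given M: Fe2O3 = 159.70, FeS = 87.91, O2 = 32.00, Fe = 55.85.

36.03 g

n(O2) = 36.07 / 32.00 = 1.1272 mol.
Reaction (1): O2→Fe2O3 ratio 11:2 ⇒ n(Fe2O3) = 0.20494 mol.
Reaction (2): Fe2O3→Fe ratio 1:2 ⇒ n(Fe) = 0.40989 mol.
Reaction (3): Fe→FeS ratio 1:1 ⇒ n(FeS) = 0.40989 mol.
Mass of FeS = 0.40989 × 87.91 = 36.033 g.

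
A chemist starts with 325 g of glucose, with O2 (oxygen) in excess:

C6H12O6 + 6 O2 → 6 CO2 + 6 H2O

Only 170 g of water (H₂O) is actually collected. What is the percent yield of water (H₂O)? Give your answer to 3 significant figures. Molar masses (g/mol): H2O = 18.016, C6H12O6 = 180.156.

n(C6H12O6) = 325.0 g / 180.156 g/mol = 1.804 mol.
From the equation the C6H12O6:H2O mole ratio is 1:6, so n(H2O) = 1.804 × 6/1 = 10.82 mol.
Mass of H2O = 10.82 mol × 18.016 g/mol = 195.0 g.
This is the theoretical yield. Percent yield = 170 g / 195.0 g × 100% = 87.18%.

87.2 %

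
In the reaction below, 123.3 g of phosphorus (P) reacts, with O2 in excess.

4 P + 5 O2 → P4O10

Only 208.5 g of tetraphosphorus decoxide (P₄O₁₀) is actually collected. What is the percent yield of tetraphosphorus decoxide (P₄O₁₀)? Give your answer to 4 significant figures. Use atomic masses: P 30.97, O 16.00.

M(P) = 30.97 g/mol.
M(P4O10) = 4(30.97) + 10(16.00) = 283.88 g/mol.
n(P) = 123.30 g / 30.97 g/mol = 3.9813 mol.
From the equation the P:P4O10 mole ratio is 4:1, so n(P4O10) = 3.9813 × 1/4 = 0.99532 mol.
Mass of P4O10 = 0.99532 mol × 283.88 g/mol = 282.55 g.
This is the theoretical yield. Percent yield = 208.5 g / 282.55 g × 100% = 73.792%.

73.79 %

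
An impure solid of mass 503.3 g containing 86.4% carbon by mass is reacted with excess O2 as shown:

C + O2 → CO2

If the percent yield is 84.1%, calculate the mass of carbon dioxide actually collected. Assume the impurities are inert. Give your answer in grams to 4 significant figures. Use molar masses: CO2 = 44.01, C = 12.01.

Pure C available = 503.3 g × 0.864 = 434.85 g.
n(C) = 434.85 g / 12.01 g/mol = 36.207 mol.
From the equation the C:CO2 mole ratio is 1:1, so n(CO2) = 36.207 × 1/1 = 36.207 mol.
Mass of CO2 = 36.207 mol × 44.01 g/mol = 1593.5 g.
Actual mass collected = 1593.5 g × 0.841 = 1340.1 g.

1340 g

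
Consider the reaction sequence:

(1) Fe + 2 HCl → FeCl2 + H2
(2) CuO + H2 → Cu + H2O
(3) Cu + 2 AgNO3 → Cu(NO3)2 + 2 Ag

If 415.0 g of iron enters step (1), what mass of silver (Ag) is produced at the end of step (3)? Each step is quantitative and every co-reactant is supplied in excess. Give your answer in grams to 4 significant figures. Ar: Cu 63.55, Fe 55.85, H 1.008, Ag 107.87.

1603 g

M(Fe) = 55.85 g/mol.
M(Ag) = 107.87 g/mol.
n(Fe) = 415.0 / 55.85 = 7.4306 mol.
Reaction (1): Fe→H2 ratio 1:1 ⇒ n(H2) = 7.4306 mol.
Reaction (2): H2→Cu ratio 1:1 ⇒ n(Cu) = 7.4306 mol.
Reaction (3): Cu→Ag ratio 1:2 ⇒ n(Ag) = 14.861 mol.
Mass of Ag = 14.861 × 107.87 = 1603.1 g.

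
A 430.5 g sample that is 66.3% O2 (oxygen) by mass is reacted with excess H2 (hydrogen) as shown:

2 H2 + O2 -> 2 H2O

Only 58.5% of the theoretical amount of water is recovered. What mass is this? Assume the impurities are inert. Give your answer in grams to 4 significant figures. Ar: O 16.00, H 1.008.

Pure O2 available = 430.5 g × 0.663 = 285.42 g.
M(O2) = 2(16.00) = 32.00 g/mol.
M(H2O) = 2(1.008) + 16.00 = 18.016 g/mol.
n(O2) = 285.42 g / 32.00 g/mol = 8.9194 mol.
From the equation the O2:H2O mole ratio is 1:2, so n(H2O) = 8.9194 × 2/1 = 17.839 mol.
Mass of H2O = 17.839 mol × 18.016 g/mol = 321.38 g.
Actual mass collected = 321.38 g × 0.585 = 188.01 g.

188.0 g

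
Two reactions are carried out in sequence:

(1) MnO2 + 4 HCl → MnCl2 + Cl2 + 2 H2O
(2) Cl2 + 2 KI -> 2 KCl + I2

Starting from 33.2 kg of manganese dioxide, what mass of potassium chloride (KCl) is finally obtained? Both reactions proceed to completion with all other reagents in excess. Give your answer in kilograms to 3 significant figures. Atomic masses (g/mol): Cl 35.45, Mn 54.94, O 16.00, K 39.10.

56.9 kg

M(MnO2) = 54.94 + 2(16.00) = 86.94 g/mol.
M(KCl) = 39.10 + 35.45 = 74.55 g/mol.
33.2 kg = 33200 g.
n(MnO2) = 33200 / 86.94 = 381.9 mol.
Step 1 gives a 1:1 ratio of MnO2 to Cl2, so n(Cl2) = 381.9 mol.
In step 2 the Cl2:KCl ratio is 1:2, so n(KCl) = 763.7 mol.
Mass of KCl = 763.7 × 74.55 = 56940 g = 56.9 kg.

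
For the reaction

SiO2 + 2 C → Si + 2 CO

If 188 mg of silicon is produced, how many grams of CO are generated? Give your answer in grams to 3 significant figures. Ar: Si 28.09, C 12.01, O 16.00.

M(Si) = 28.09 g/mol.
M(CO) = 12.01 + 16.00 = 28.01 g/mol.
Convert: 188 mg = 0.1880 g.
n(Si) = 0.1880 g / 28.09 g/mol = 0.006693 mol.
From the equation the Si:CO mole ratio is 1:2, so n(CO) = 0.006693 × 2/1 = 0.01339 mol.
Mass of CO = 0.01339 mol × 28.01 g/mol = 0.3749 g.

0.375 g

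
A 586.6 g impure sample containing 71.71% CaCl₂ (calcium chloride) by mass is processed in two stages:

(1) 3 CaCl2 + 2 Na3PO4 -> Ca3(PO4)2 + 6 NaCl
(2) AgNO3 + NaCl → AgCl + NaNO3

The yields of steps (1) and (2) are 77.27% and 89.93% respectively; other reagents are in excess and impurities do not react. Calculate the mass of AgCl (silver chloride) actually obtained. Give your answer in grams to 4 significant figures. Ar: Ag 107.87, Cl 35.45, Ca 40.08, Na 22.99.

Pure CaCl2 = 586.6 × 0.7171 = 420.65 g.
M(CaCl2) = 40.08 + 2(35.45) = 110.98 g/mol.
M(AgCl) = 107.87 + 35.45 = 143.32 g/mol.
n(CaCl2) = 420.65 / 110.98 = 3.7903 mol.
Step 1 (CaCl2:NaCl = 3:6): theoretical n(NaCl) = 7.5807 mol; at 77.27% yield, n(NaCl) = 5.8576 mol.
Step 2 (NaCl:AgCl = 1:1): theoretical n(AgCl) = 5.8576 mol, so theoretical mass = 5.8576 × 143.32 = 839.51 g.
At 89.93% yield, actual mass of AgCl = 839.51 × 0.8993 = 754.97 g.

755.0 g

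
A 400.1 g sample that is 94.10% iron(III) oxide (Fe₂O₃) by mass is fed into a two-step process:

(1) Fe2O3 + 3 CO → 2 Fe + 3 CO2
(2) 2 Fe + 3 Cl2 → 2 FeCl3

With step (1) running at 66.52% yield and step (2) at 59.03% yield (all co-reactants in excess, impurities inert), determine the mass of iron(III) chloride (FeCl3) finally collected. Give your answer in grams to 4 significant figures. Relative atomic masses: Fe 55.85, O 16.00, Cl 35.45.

Pure Fe2O3 = 400.1 × 0.9410 = 376.49 g.
M(Fe2O3) = 2(55.85) + 3(16.00) = 159.70 g/mol.
M(FeCl3) = 55.85 + 3(35.45) = 162.20 g/mol.
n(Fe2O3) = 376.49 / 159.70 = 2.3575 mol.
Step 1 (Fe2O3:Fe = 1:2): theoretical n(Fe) = 4.7150 mol; at 66.52% yield, n(Fe) = 3.1364 mol.
Step 2 (Fe:FeCl3 = 2:2): theoretical n(FeCl3) = 3.1364 mol, so theoretical mass = 3.1364 × 162.20 = 508.73 g.
At 59.03% yield, actual mass of FeCl3 = 508.73 × 0.5903 = 300.30 g.

300.3 g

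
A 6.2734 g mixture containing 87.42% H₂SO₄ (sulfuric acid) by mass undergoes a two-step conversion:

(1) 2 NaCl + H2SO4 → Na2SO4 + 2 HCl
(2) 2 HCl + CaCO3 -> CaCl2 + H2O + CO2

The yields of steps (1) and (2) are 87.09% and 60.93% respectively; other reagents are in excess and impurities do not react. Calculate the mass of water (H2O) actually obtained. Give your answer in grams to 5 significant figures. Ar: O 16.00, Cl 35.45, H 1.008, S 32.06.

Pure H2SO4 = 6.2734 × 0.8742 = 5.48421 g.
M(H2SO4) = 2(1.008) + 32.06 + 4(16.00) = 98.076 g/mol.
M(H2O) = 2(1.008) + 16.00 = 18.016 g/mol.
n(H2SO4) = 5.48421 / 98.076 = 0.0559179 mol.
Step 1 (H2SO4:HCl = 1:2): theoretical n(HCl) = 0.111836 mol; at 87.09% yield, n(HCl) = 0.0973978 mol.
Step 2 (HCl:H2O = 2:1): theoretical n(H2O) = 0.0486989 mol, so theoretical mass = 0.0486989 × 18.016 = 0.877360 g.
At 60.93% yield, actual mass of H2O = 0.877360 × 0.6093 = 0.534575 g.

0.53458 g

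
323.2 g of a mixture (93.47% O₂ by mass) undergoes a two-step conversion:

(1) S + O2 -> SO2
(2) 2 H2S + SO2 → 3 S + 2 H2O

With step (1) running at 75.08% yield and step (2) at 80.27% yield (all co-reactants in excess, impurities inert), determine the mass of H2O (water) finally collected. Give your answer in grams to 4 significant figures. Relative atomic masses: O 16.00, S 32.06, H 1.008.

205.0 g

Pure O2 = 323.2 × 0.9347 = 302.10 g.
M(O2) = 2(16.00) = 32.00 g/mol.
M(H2O) = 2(1.008) + 16.00 = 18.016 g/mol.
n(O2) = 302.10 / 32.00 = 9.4405 mol.
Step 1 (O2:SO2 = 1:1): theoretical n(SO2) = 9.4405 mol; at 75.08% yield, n(SO2) = 7.0879 mol.
Step 2 (SO2:H2O = 1:2): theoretical n(H2O) = 14.176 mol, so theoretical mass = 14.176 × 18.016 = 255.39 g.
At 80.27% yield, actual mass of H2O = 255.39 × 0.8027 = 205.00 g.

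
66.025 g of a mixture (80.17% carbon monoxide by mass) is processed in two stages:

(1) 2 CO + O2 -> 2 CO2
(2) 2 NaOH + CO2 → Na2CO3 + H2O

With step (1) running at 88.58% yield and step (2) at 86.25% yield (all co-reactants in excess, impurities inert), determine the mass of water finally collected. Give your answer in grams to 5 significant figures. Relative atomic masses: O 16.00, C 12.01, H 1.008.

26.011 g

Pure CO = 66.025 × 0.8017 = 52.9322 g.
M(CO) = 12.01 + 16.00 = 28.01 g/mol.
M(H2O) = 2(1.008) + 16.00 = 18.016 g/mol.
n(CO) = 52.9322 / 28.01 = 1.88976 mol.
Step 1 (CO:CO2 = 2:2): theoretical n(CO2) = 1.88976 mol; at 88.58% yield, n(CO2) = 1.67395 mol.
Step 2 (CO2:H2O = 1:1): theoretical n(H2O) = 1.67395 mol, so theoretical mass = 1.67395 × 18.016 = 30.1579 g.
At 86.25% yield, actual mass of H2O = 30.1579 × 0.8625 = 26.0112 g.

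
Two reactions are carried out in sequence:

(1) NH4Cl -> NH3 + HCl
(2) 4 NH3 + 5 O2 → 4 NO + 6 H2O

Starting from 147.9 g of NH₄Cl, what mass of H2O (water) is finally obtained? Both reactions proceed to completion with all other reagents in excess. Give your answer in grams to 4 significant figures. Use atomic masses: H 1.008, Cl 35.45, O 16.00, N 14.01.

74.72 g

M(NH4Cl) = 14.01 + 4(1.008) + 35.45 = 53.492 g/mol.
M(H2O) = 2(1.008) + 16.00 = 18.016 g/mol.
n(NH4Cl) = 147.90 / 53.492 = 2.7649 mol.
Step 1 gives a 1:1 ratio of NH4Cl to NH3, so n(NH3) = 2.7649 mol.
In step 2 the NH3:H2O ratio is 4:6, so n(H2O) = 4.1473 mol.
Mass of H2O = 4.1473 × 18.016 = 74.719 g.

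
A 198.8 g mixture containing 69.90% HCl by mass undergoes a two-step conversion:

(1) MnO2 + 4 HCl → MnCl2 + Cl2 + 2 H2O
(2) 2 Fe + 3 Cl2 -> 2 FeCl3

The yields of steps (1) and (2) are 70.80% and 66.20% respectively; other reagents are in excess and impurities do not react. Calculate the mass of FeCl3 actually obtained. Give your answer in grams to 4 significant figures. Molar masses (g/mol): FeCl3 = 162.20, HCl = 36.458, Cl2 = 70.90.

48.29 g

Pure HCl = 198.8 × 0.6990 = 138.96 g.
n(HCl) = 138.96 / 36.458 = 3.8115 mol.
Step 1 (HCl:Cl2 = 4:1): theoretical n(Cl2) = 0.95289 mol; at 70.80% yield, n(Cl2) = 0.67464 mol.
Step 2 (Cl2:FeCl3 = 3:2): theoretical n(FeCl3) = 0.44976 mol, so theoretical mass = 0.44976 × 162.20 = 72.951 g.
At 66.20% yield, actual mass of FeCl3 = 72.951 × 0.6620 = 48.294 g.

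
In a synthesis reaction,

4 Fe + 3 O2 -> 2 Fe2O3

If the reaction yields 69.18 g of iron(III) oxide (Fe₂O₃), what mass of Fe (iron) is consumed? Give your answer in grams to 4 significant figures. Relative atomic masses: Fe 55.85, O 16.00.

M(Fe2O3) = 2(55.85) + 3(16.00) = 159.70 g/mol.
M(Fe) = 55.85 g/mol.
n(Fe2O3) = 69.180 g / 159.70 g/mol = 0.43319 mol.
From the equation the Fe2O3:Fe mole ratio is 2:4, so n(Fe) = 0.43319 × 4/2 = 0.86637 mol.
Mass of Fe = 0.86637 mol × 55.85 g/mol = 48.387 g.

48.39 g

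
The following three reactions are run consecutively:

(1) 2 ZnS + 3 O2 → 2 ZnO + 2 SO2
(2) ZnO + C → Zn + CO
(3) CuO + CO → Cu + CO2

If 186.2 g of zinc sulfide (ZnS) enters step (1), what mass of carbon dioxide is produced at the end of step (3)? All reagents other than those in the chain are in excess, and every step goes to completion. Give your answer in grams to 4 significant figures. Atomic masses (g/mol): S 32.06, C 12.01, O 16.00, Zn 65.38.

M(ZnS) = 65.38 + 32.06 = 97.44 g/mol.
M(CO2) = 12.01 + 2(16.00) = 44.01 g/mol.
n(ZnS) = 186.2 / 97.44 = 1.9109 mol.
Reaction (1): ZnS→ZnO ratio 2:2 ⇒ n(ZnO) = 1.9109 mol.
Reaction (2): ZnO→CO ratio 1:1 ⇒ n(CO) = 1.9109 mol.
Reaction (3): CO→CO2 ratio 1:1 ⇒ n(CO2) = 1.9109 mol.
Mass of CO2 = 1.9109 × 44.01 = 84.100 g.

84.10 g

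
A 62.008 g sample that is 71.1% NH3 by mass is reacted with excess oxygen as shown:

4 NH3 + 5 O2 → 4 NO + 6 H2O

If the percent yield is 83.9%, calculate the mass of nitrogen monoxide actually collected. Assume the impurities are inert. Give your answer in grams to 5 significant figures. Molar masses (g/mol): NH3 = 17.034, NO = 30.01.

Pure NH3 available = 62.008 g × 0.711 = 44.0877 g.
n(NH3) = 44.0877 g / 17.034 g/mol = 2.58822 mol.
From the equation the NH3:NO mole ratio is 4:4, so n(NO) = 2.58822 × 4/4 = 2.58822 mol.
Mass of NO = 2.58822 mol × 30.01 g/mol = 77.6724 g.
Actual mass collected = 77.6724 g × 0.839 = 65.1671 g.

65.167 g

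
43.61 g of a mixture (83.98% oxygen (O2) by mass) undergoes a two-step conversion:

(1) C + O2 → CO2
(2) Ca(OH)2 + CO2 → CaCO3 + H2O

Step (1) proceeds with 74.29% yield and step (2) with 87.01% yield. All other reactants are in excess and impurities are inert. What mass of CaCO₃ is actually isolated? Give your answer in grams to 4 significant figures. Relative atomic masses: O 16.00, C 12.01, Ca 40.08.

74.05 g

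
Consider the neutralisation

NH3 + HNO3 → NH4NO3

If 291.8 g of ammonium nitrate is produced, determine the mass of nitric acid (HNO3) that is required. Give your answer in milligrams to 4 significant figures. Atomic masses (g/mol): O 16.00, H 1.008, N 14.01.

229700 mg

M(NH4NO3) = 2(14.01) + 4(1.008) + 3(16.00) = 80.052 g/mol.
M(HNO3) = 1.008 + 14.01 + 3(16.00) = 63.018 g/mol.
n(NH4NO3) = 291.80 g / 80.052 g/mol = 3.6451 mol.
From the equation the NH4NO3:HNO3 mole ratio is 1:1, so n(HNO3) = 3.6451 × 1/1 = 3.6451 mol.
Mass of HNO3 = 3.6451 mol × 63.018 g/mol = 229.71 g.
Converting to mg: 229.71 g = 229700 mg.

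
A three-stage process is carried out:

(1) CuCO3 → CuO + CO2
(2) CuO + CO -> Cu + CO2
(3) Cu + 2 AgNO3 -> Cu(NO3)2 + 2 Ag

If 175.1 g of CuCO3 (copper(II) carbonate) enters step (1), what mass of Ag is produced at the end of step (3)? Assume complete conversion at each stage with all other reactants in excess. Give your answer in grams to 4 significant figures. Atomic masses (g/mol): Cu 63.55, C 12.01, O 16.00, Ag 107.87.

305.7 g

M(CuCO3) = 63.55 + 12.01 + 3(16.00) = 123.56 g/mol.
M(Ag) = 107.87 g/mol.
n(CuCO3) = 175.1 / 123.56 = 1.4171 mol.
Reaction (1): CuCO3→CuO ratio 1:1 ⇒ n(CuO) = 1.4171 mol.
Reaction (2): CuO→Cu ratio 1:1 ⇒ n(Cu) = 1.4171 mol.
Reaction (3): Cu→Ag ratio 1:2 ⇒ n(Ag) = 2.8343 mol.
Mass of Ag = 2.8343 × 107.87 = 305.73 g.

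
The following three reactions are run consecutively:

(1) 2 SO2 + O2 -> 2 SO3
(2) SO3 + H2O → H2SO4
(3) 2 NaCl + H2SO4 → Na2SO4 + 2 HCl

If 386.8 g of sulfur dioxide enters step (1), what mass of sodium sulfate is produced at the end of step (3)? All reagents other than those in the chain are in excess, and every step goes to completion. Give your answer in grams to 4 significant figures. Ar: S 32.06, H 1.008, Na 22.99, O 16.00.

M(SO2) = 32.06 + 2(16.00) = 64.06 g/mol.
M(Na2SO4) = 2(22.99) + 32.06 + 4(16.00) = 142.04 g/mol.
n(SO2) = 386.8 / 64.06 = 6.0381 mol.
Reaction (1): SO2→SO3 ratio 2:2 ⇒ n(SO3) = 6.0381 mol.
Reaction (2): SO3→H2SO4 ratio 1:1 ⇒ n(H2SO4) = 6.0381 mol.
Reaction (3): H2SO4→Na2SO4 ratio 1:1 ⇒ n(Na2SO4) = 6.0381 mol.
Mass of Na2SO4 = 6.0381 × 142.04 = 857.65 g.

857.7 g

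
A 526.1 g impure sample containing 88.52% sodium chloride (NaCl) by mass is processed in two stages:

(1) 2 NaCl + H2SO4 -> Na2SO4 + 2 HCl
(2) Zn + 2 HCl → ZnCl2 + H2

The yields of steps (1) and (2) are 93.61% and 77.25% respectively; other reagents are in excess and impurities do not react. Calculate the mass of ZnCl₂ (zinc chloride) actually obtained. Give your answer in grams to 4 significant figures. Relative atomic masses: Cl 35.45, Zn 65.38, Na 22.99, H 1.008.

Pure NaCl = 526.1 × 0.8852 = 465.70 g.
M(NaCl) = 22.99 + 35.45 = 58.44 g/mol.
M(ZnCl2) = 65.38 + 2(35.45) = 136.28 g/mol.
n(NaCl) = 465.70 / 58.44 = 7.9689 mol.
Step 1 (NaCl:HCl = 2:2): theoretical n(HCl) = 7.9689 mol; at 93.61% yield, n(HCl) = 7.4597 mol.
Step 2 (HCl:ZnCl2 = 2:1): theoretical n(ZnCl2) = 3.7299 mol, so theoretical mass = 3.7299 × 136.28 = 508.30 g.
At 77.25% yield, actual mass of ZnCl2 = 508.30 × 0.7725 = 392.67 g.

392.7 g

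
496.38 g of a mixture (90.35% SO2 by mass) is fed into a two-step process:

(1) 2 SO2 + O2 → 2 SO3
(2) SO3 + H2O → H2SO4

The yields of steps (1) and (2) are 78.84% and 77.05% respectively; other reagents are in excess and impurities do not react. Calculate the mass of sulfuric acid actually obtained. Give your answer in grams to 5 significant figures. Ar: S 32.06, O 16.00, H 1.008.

417.10 g

Pure SO2 = 496.38 × 0.9035 = 448.479 g.
M(SO2) = 32.06 + 2(16.00) = 64.06 g/mol.
M(H2SO4) = 2(1.008) + 32.06 + 4(16.00) = 98.076 g/mol.
n(SO2) = 448.479 / 64.06 = 7.00093 mol.
Step 1 (SO2:SO3 = 2:2): theoretical n(SO3) = 7.00093 mol; at 78.84% yield, n(SO3) = 5.51953 mol.
Step 2 (SO3:H2SO4 = 1:1): theoretical n(H2SO4) = 5.51953 mol, so theoretical mass = 5.51953 × 98.076 = 541.333 g.
At 77.05% yield, actual mass of H2SO4 = 541.333 × 0.7705 = 417.097 g.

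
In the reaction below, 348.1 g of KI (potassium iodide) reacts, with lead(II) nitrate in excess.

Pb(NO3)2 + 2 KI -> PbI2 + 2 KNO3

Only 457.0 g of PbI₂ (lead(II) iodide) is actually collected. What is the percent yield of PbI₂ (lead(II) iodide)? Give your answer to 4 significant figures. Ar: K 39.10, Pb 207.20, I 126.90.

94.55 %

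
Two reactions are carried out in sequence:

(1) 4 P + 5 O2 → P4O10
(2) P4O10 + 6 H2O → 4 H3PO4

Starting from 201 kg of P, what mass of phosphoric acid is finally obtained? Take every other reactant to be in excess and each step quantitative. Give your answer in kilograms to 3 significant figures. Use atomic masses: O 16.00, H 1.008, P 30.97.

636 kg

M(P) = 30.97 g/mol.
M(H3PO4) = 3(1.008) + 30.97 + 4(16.00) = 97.994 g/mol.
201 kg = 201000 g.
n(P) = 201000 / 30.97 = 6490 mol.
Step 1 gives a 4:1 ratio of P to P4O10, so n(P4O10) = 1623 mol.
In step 2 the P4O10:H3PO4 ratio is 1:4, so n(H3PO4) = 6490 mol.
Mass of H3PO4 = 6490 × 97.994 = 636000 g = 636 kg.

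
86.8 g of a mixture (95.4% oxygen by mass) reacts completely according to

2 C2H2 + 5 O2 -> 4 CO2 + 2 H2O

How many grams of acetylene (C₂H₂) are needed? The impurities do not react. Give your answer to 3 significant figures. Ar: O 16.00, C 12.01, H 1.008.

26.9 g

Mass of pure O2 = 86.8 g × 0.954 = 82.81 g.
M(O2) = 2(16.00) = 32.00 g/mol.
M(C2H2) = 2(12.01) + 2(1.008) = 26.036 g/mol.
n(O2) = 82.81 g / 32.00 g/mol = 2.588 mol.
From the equation the O2:C2H2 mole ratio is 5:2, so n(C2H2) = 2.588 × 2/5 = 1.035 mol.
Mass of C2H2 = 1.035 mol × 26.036 g/mol = 26.95 g.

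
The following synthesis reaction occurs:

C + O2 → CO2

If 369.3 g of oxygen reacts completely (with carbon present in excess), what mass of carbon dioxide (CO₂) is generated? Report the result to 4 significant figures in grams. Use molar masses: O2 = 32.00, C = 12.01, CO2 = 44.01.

n(O2) = 369.30 g / 32.00 g/mol = 11.541 mol.
From the equation the O2:CO2 mole ratio is 1:1, so n(CO2) = 11.541 × 1/1 = 11.541 mol.
Mass of CO2 = 11.541 mol × 44.01 g/mol = 507.90 g.

507.9 g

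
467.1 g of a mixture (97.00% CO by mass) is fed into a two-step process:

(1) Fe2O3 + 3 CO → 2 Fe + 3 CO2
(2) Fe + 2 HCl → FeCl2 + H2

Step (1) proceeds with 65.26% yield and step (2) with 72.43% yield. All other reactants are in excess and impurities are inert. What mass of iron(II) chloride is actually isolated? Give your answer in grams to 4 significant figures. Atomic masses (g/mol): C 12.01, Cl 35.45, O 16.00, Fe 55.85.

646.1 g

Pure CO = 467.1 × 0.9700 = 453.09 g.
M(CO) = 12.01 + 16.00 = 28.01 g/mol.
M(FeCl2) = 55.85 + 2(35.45) = 126.75 g/mol.
n(CO) = 453.09 / 28.01 = 16.176 mol.
Step 1 (CO:Fe = 3:2): theoretical n(Fe) = 10.784 mol; at 65.26% yield, n(Fe) = 7.0376 mol.
Step 2 (Fe:FeCl2 = 1:1): theoretical n(FeCl2) = 7.0376 mol, so theoretical mass = 7.0376 × 126.75 = 892.02 g.
At 72.43% yield, actual mass of FeCl2 = 892.02 × 0.7243 = 646.09 g.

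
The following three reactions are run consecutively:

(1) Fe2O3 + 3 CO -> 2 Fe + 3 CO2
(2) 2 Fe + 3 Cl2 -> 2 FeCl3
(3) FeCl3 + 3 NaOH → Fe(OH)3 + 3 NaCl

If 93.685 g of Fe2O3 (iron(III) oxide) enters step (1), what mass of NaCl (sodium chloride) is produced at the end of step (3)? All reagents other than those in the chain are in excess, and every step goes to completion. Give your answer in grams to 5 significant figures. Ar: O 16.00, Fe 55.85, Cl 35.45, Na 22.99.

M(Fe2O3) = 2(55.85) + 3(16.00) = 159.70 g/mol.
M(NaCl) = 22.99 + 35.45 = 58.44 g/mol.
n(Fe2O3) = 93.685 / 159.70 = 0.586631 mol.
Reaction (1): Fe2O3→Fe ratio 1:2 ⇒ n(Fe) = 1.17326 mol.
Reaction (2): Fe→FeCl3 ratio 2:2 ⇒ n(FeCl3) = 1.17326 mol.
Reaction (3): FeCl3→NaCl ratio 1:3 ⇒ n(NaCl) = 3.51979 mol.
Mass of NaCl = 3.51979 × 58.44 = 205.696 g.

205.70 g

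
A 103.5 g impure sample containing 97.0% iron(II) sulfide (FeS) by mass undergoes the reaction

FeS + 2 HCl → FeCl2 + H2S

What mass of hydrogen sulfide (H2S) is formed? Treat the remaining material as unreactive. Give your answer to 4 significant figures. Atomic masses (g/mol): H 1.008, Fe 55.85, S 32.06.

Mass of pure FeS = 103.5 g × 0.970 = 100.39 g.
M(FeS) = 55.85 + 32.06 = 87.91 g/mol.
M(H2S) = 2(1.008) + 32.06 = 34.076 g/mol.
n(FeS) = 100.39 g / 87.91 g/mol = 1.1420 mol.
From the equation the FeS:H2S mole ratio is 1:1, so n(H2S) = 1.1420 × 1/1 = 1.1420 mol.
Mass of H2S = 1.1420 mol × 34.076 g/mol = 38.915 g.

38.92 g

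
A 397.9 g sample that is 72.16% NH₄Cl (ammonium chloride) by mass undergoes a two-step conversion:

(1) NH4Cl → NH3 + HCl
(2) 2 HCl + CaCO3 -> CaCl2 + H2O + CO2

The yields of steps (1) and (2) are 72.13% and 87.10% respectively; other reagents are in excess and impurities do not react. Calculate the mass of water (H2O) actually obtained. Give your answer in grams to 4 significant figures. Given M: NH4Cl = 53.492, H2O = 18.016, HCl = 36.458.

Pure NH4Cl = 397.9 × 0.7216 = 287.12 g.
n(NH4Cl) = 287.12 / 53.492 = 5.3676 mol.
Step 1 (NH4Cl:HCl = 1:1): theoretical n(HCl) = 5.3676 mol; at 72.13% yield, n(HCl) = 3.8717 mol.
Step 2 (HCl:H2O = 2:1): theoretical n(H2O) = 1.9358 mol, so theoretical mass = 1.9358 × 18.016 = 34.876 g.
At 87.10% yield, actual mass of H2O = 34.876 × 0.8710 = 30.377 g.

30.38 g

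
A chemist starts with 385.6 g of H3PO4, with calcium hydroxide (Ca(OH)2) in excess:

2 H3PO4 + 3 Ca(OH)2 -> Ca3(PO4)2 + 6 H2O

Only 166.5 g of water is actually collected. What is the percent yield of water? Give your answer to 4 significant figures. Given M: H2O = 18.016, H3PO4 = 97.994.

78.29 %

n(H3PO4) = 385.60 g / 97.994 g/mol = 3.9349 mol.
From the equation the H3PO4:H2O mole ratio is 2:6, so n(H2O) = 3.9349 × 6/2 = 11.805 mol.
Mass of H2O = 11.805 mol × 18.016 g/mol = 212.68 g.
This is the theoretical yield. Percent yield = 166.5 g / 212.68 g × 100% = 78.288%.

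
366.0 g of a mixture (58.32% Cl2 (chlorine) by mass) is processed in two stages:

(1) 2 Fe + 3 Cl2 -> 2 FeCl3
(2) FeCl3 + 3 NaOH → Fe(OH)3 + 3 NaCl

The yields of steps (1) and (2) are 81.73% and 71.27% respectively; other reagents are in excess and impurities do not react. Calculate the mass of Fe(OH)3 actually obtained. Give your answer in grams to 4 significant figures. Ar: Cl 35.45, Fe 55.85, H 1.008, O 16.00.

Pure Cl2 = 366.0 × 0.5832 = 213.45 g.
M(Cl2) = 2(35.45) = 70.90 g/mol.
M(Fe(OH)3) = 55.85 + 3(16.00) + 3(1.008) = 106.874 g/mol.
n(Cl2) = 213.45 / 70.90 = 3.0106 mol.
Step 1 (Cl2:FeCl3 = 3:2): theoretical n(FeCl3) = 2.0071 mol; at 81.73% yield, n(FeCl3) = 1.6404 mol.
Step 2 (FeCl3:Fe(OH)3 = 1:1): theoretical n(Fe(OH)3) = 1.6404 mol, so theoretical mass = 1.6404 × 106.874 = 175.31 g.
At 71.27% yield, actual mass of Fe(OH)3 = 175.31 × 0.7127 = 124.95 g.

124.9 g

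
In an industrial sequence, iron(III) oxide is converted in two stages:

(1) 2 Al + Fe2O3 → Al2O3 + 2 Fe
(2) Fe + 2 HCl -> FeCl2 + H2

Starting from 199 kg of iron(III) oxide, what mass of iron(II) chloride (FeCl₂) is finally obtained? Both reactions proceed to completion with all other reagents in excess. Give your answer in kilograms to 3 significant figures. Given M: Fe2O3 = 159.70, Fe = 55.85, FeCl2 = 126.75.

199 kg = 199000 g.
n(Fe2O3) = 199000 / 159.70 = 1246 mol.
Step 1 gives a 1:2 ratio of Fe2O3 to Fe, so n(Fe) = 2492 mol.
In step 2 the Fe:FeCl2 ratio is 1:1, so n(FeCl2) = 2492 mol.
Mass of FeCl2 = 2492 × 126.75 = 315900 g = 316 kg.

316 kg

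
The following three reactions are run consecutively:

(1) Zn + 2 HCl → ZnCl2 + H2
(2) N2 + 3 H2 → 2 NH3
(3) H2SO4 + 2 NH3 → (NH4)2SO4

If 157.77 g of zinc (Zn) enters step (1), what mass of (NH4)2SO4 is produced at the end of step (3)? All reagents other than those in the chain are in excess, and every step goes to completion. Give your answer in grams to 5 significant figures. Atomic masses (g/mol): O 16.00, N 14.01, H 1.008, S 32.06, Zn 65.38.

106.29 g

M(Zn) = 65.38 g/mol.
M((NH4)2SO4) = 2(14.01) + 8(1.008) + 32.06 + 4(16.00) = 132.144 g/mol.
n(Zn) = 157.77 / 65.38 = 2.41312 mol.
Reaction (1): Zn→H2 ratio 1:1 ⇒ n(H2) = 2.41312 mol.
Reaction (2): H2→NH3 ratio 3:2 ⇒ n(NH3) = 1.60875 mol.
Reaction (3): NH3→(NH4)2SO4 ratio 2:1 ⇒ n((NH4)2SO4) = 0.804374 mol.
Mass of (NH4)2SO4 = 0.804374 × 132.144 = 106.293 g.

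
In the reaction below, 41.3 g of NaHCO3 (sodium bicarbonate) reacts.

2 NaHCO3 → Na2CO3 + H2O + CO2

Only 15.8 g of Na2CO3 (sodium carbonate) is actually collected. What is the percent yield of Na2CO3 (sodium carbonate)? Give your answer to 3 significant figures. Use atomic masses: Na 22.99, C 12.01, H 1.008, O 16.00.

M(NaHCO3) = 22.99 + 1.008 + 12.01 + 3(16.00) = 84.008 g/mol.
M(Na2CO3) = 2(22.99) + 12.01 + 3(16.00) = 105.99 g/mol.
n(NaHCO3) = 41.30 g / 84.008 g/mol = 0.4916 mol.
From the equation the NaHCO3:Na2CO3 mole ratio is 2:1, so n(Na2CO3) = 0.4916 × 1/2 = 0.2458 mol.
Mass of Na2CO3 = 0.2458 mol × 105.99 g/mol = 26.05 g.
This is the theoretical yield. Percent yield = 15.8 g / 26.05 g × 100% = 60.64%.

60.6 %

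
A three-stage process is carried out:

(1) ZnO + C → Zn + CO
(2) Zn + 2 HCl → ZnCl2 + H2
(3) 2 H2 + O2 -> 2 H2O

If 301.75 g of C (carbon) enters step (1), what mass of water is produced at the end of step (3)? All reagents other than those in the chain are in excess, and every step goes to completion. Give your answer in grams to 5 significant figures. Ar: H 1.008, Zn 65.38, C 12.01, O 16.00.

452.65 g

M(C) = 12.01 g/mol.
M(H2O) = 2(1.008) + 16.00 = 18.016 g/mol.
n(C) = 301.75 / 12.01 = 25.1249 mol.
Reaction (1): C→Zn ratio 1:1 ⇒ n(Zn) = 25.1249 mol.
Reaction (2): Zn→H2 ratio 1:1 ⇒ n(H2) = 25.1249 mol.
Reaction (3): H2→H2O ratio 2:2 ⇒ n(H2O) = 25.1249 mol.
Mass of H2O = 25.1249 × 18.016 = 452.650 g.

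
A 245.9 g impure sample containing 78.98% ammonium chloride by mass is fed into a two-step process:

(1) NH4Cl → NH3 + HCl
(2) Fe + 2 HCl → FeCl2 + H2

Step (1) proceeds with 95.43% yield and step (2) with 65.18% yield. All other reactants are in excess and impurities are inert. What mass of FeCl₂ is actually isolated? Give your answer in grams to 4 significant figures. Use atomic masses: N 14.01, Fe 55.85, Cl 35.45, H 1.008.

143.1 g

Pure NH4Cl = 245.9 × 0.7898 = 194.21 g.
M(NH4Cl) = 14.01 + 4(1.008) + 35.45 = 53.492 g/mol.
M(FeCl2) = 55.85 + 2(35.45) = 126.75 g/mol.
n(NH4Cl) = 194.21 / 53.492 = 3.6307 mol.
Step 1 (NH4Cl:HCl = 1:1): theoretical n(HCl) = 3.6307 mol; at 95.43% yield, n(HCl) = 3.4647 mol.
Step 2 (HCl:FeCl2 = 2:1): theoretical n(FeCl2) = 1.7324 mol, so theoretical mass = 1.7324 × 126.75 = 219.58 g.
At 65.18% yield, actual mass of FeCl2 = 219.58 × 0.6518 = 143.12 g.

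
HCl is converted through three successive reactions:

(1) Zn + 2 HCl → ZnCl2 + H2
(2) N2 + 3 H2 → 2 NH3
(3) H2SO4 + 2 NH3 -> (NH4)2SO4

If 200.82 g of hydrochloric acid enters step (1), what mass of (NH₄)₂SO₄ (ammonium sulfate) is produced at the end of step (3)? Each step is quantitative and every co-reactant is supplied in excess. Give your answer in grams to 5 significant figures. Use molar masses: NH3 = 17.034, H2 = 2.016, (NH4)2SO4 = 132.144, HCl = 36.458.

121.31 g

n(HCl) = 200.82 / 36.458 = 5.50826 mol.
Reaction (1): HCl→H2 ratio 2:1 ⇒ n(H2) = 2.75413 mol.
Reaction (2): H2→NH3 ratio 3:2 ⇒ n(NH3) = 1.83609 mol.
Reaction (3): NH3→(NH4)2SO4 ratio 2:1 ⇒ n((NH4)2SO4) = 0.918043 mol.
Mass of (NH4)2SO4 = 0.918043 × 132.144 = 121.314 g.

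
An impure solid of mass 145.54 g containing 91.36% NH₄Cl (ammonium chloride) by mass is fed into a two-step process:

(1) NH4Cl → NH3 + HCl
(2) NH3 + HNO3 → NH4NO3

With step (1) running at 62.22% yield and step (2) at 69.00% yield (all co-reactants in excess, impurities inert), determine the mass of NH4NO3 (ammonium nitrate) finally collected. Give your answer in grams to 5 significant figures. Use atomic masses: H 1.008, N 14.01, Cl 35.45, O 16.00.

85.428 g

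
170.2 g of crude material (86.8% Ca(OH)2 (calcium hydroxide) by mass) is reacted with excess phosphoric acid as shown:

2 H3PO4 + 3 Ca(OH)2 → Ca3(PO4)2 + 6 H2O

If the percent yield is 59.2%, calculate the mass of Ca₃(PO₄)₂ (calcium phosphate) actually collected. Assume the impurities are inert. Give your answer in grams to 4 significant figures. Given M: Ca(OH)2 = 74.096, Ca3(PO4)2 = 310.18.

122.0 g

Pure Ca(OH)2 available = 170.2 g × 0.868 = 147.73 g.
n(Ca(OH)2) = 147.73 g / 74.096 g/mol = 1.9938 mol.
From the equation the Ca(OH)2:Ca3(PO4)2 mole ratio is 3:1, so n(Ca3(PO4)2) = 1.9938 × 1/3 = 0.66460 mol.
Mass of Ca3(PO4)2 = 0.66460 mol × 310.18 g/mol = 206.15 g.
Actual mass collected = 206.15 g × 0.592 = 122.04 g.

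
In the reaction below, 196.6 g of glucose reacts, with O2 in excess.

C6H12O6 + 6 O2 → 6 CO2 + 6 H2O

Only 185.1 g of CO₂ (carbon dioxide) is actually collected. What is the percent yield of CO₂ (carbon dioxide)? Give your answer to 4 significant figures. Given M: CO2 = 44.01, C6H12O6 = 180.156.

64.23 %

n(C6H12O6) = 196.60 g / 180.156 g/mol = 1.0913 mol.
From the equation the C6H12O6:CO2 mole ratio is 1:6, so n(CO2) = 1.0913 × 6/1 = 6.5477 mol.
Mass of CO2 = 6.5477 mol × 44.01 g/mol = 288.16 g.
This is the theoretical yield. Percent yield = 185.1 g / 288.16 g × 100% = 64.235%.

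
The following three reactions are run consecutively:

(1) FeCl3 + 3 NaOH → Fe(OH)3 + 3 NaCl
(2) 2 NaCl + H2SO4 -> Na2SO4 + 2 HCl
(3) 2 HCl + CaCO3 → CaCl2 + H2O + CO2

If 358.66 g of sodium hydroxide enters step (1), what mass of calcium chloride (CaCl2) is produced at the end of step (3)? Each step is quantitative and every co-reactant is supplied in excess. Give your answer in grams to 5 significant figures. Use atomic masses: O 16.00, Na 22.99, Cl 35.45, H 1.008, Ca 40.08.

497.58 g

M(NaOH) = 22.99 + 16.00 + 1.008 = 39.998 g/mol.
M(CaCl2) = 40.08 + 2(35.45) = 110.98 g/mol.
n(NaOH) = 358.66 / 39.998 = 8.96695 mol.
Reaction (1): NaOH→NaCl ratio 3:3 ⇒ n(NaCl) = 8.96695 mol.
Reaction (2): NaCl→HCl ratio 2:2 ⇒ n(HCl) = 8.96695 mol.
Reaction (3): HCl→CaCl2 ratio 2:1 ⇒ n(CaCl2) = 4.48347 mol.
Mass of CaCl2 = 4.48347 × 110.98 = 497.576 g.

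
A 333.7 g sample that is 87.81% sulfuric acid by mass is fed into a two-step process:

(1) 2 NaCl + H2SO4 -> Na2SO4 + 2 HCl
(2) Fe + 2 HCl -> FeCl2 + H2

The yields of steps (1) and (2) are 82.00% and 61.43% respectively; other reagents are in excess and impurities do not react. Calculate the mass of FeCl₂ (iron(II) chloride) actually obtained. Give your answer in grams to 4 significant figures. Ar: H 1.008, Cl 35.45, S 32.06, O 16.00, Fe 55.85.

Pure H2SO4 = 333.7 × 0.8781 = 293.02 g.
M(H2SO4) = 2(1.008) + 32.06 + 4(16.00) = 98.076 g/mol.
M(FeCl2) = 55.85 + 2(35.45) = 126.75 g/mol.
n(H2SO4) = 293.02 / 98.076 = 2.9877 mol.
Step 1 (H2SO4:HCl = 1:2): theoretical n(HCl) = 5.9754 mol; at 82.00% yield, n(HCl) = 4.8998 mol.
Step 2 (HCl:FeCl2 = 2:1): theoretical n(FeCl2) = 2.4499 mol, so theoretical mass = 2.4499 × 126.75 = 310.53 g.
At 61.43% yield, actual mass of FeCl2 = 310.53 × 0.6143 = 190.76 g.

190.8 g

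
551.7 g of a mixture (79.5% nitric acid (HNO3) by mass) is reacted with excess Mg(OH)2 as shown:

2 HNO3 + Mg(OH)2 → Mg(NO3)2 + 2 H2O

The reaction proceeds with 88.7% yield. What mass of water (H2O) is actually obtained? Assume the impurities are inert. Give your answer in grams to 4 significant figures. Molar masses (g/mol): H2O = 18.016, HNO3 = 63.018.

Pure HNO3 available = 551.7 g × 0.795 = 438.60 g.
n(HNO3) = 438.60 g / 63.018 g/mol = 6.9599 mol.
From the equation the HNO3:H2O mole ratio is 2:2, so n(H2O) = 6.9599 × 2/2 = 6.9599 mol.
Mass of H2O = 6.9599 mol × 18.016 g/mol = 125.39 g.
Actual mass collected = 125.39 g × 0.887 = 111.22 g.

111.2 g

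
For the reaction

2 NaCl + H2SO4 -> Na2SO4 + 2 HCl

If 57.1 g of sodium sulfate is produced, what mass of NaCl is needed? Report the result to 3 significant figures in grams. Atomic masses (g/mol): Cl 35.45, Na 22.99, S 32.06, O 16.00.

M(Na2SO4) = 2(22.99) + 32.06 + 4(16.00) = 142.04 g/mol.
M(NaCl) = 22.99 + 35.45 = 58.44 g/mol.
n(Na2SO4) = 57.10 g / 142.04 g/mol = 0.4020 mol.
From the equation the Na2SO4:NaCl mole ratio is 1:2, so n(NaCl) = 0.4020 × 2/1 = 0.8040 mol.
Mass of NaCl = 0.8040 mol × 58.44 g/mol = 46.99 g.

47.0 g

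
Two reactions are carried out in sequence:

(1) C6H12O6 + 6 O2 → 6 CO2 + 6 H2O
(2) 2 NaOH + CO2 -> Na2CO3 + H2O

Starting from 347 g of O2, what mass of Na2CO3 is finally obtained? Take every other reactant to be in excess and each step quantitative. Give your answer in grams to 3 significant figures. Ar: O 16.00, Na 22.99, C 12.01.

M(O2) = 2(16.00) = 32.00 g/mol.
M(Na2CO3) = 2(22.99) + 12.01 + 3(16.00) = 105.99 g/mol.
n(O2) = 347.0 / 32.00 = 10.84 mol.
Step 1 gives a 6:6 ratio of O2 to CO2, so n(CO2) = 10.84 mol.
In step 2 the CO2:Na2CO3 ratio is 1:1, so n(Na2CO3) = 10.84 mol.
Mass of Na2CO3 = 10.84 × 105.99 = 1149 g.

1150 g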